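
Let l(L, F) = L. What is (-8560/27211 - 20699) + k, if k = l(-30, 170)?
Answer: -564065379/27211 ≈ -20729.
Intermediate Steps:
k = -30
(-8560/27211 - 20699) + k = (-8560/27211 - 20699) - 30 = -563249049/27211 - 30 = -564065379/27211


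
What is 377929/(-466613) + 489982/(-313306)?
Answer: -24788528160/10442332327 ≈ -2.3738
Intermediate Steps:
377929/(-466613) + 489982/(-313306) = 377929*(-1/466613) + 489982*(-1/313306) = -377929/466613 - 244991/156653 = -24788528160/10442332327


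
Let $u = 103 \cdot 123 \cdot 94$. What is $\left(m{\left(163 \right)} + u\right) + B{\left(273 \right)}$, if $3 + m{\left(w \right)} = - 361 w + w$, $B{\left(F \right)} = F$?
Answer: $1132476$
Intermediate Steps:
$u = 1190886$ ($u = 12669 \cdot 94 = 1190886$)
$m{\left(w \right)} = -3 - 360 w$ ($m{\left(w \right)} = -3 + \left(- 361 w + w\right) = -3 - 360 w$)
$\left(m{\left(163 \right)} + u\right) + B{\left(273 \right)} = \left(\left(-3 - 58680\right) + 1190886\right) + 273 = \left(-58683 + 1190886\right) + 273 = 1132203 + 273 = 1132476$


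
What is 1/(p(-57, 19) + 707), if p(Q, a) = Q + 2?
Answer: 1/652 ≈ 0.0015337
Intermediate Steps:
p(Q, a) = 2 + Q
1/(p(-57, 19) + 707) = 1/((2 - 57) + 707) = 1/(-55 + 707) = 1/652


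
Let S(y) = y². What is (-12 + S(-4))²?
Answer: 16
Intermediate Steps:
(-12 + S(-4))² = (-12 + (-4)²)² = (-12 + 16)² = 4² = 16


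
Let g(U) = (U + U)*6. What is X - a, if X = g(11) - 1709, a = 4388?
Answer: -5965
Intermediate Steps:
g(U) = 12*U (g(U) = (2*U)*6 = 12*U)
X = -1577 (X = 12*11 - 1709 = 132 - 1709 = -1577)
X - a = -1577 - 1*4388 = -1577 - 4388 = -5965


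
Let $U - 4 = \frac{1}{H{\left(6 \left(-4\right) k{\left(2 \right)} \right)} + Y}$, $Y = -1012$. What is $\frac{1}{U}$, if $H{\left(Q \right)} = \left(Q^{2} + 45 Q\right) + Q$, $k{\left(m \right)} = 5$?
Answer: $\frac{7868}{31473} \approx 0.24999$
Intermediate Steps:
$H{\left(Q \right)} = Q^{2} + 46 Q$
$U = \frac{31473}{7868}$ ($U = 4 + \frac{1}{6 \left(-4\right) 5 \left(46 + 6 \left(-4\right) 5\right) - 1012} = 4 + \frac{1}{\left(-24\right) 5 \left(46 - 120\right) - 1012} = 4 + \frac{1}{- 120 \left(46 - 120\right) - 1012} = 4 + \frac{1}{\left(-120\right) \left(-74\right) - 1012} = 4 + \frac{1}{8880 - 1012} = 4 + \frac{1}{7868} = \frac{31473}{7868} \approx 4.0001$)
$\frac{1}{U} = \frac{1}{\frac{31473}{7868}} = \frac{7868}{31473}$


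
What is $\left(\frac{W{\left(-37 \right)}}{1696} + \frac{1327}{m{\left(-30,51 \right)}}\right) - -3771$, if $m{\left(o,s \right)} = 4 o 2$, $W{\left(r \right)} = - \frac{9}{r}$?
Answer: $\frac{3544362521}{941280} \approx 3765.5$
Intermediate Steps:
$m{\left(o,s \right)} = 8 o$
$\left(\frac{W{\left(-37 \right)}}{1696} + \frac{1327}{m{\left(-30,51 \right)}}\right) - -3771 = \left(\frac{\left(-9\right) \frac{1}{-37}}{1696} + \frac{1327}{8 \left(-30\right)}\right) - -3771 = \left(\left(-9\right) \left(- \frac{1}{37}\right) \frac{1}{1696} + \frac{1327}{-240}\right) + 3771 = \left(\frac{9}{37} \cdot \frac{1}{1696} + 1327 \left(- \frac{1}{240}\right)\right) + 3771 = \left(\frac{9}{62752} - \frac{1327}{240}\right) + 3771 = - \frac{5204359}{941280} + 3771 = \frac{3544362521}{941280}$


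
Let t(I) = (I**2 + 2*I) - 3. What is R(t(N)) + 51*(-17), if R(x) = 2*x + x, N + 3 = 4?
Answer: -867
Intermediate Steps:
N = 1 (N = -3 + 4 = 1)
t(I) = -3 + I**2 + 2*I
R(x) = 3*x
R(t(N)) + 51*(-17) = 3*(-3 + 1**2 + 2*1) + 51*(-17) = 3*(-3 + 1 + 2) - 867 = 3*0 - 867 = 0 - 867 = -867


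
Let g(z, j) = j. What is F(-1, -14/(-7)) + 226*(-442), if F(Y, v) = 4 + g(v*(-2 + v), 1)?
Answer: -99887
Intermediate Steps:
F(Y, v) = 5 (F(Y, v) = 4 + 1 = 5)
F(-1, -14/(-7)) + 226*(-442) = 5 + 226*(-442) = 5 - 99892 = -99887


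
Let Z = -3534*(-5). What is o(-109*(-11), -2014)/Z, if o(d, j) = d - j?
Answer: 1071/5890 ≈ 0.18183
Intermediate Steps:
Z = 17670
o(-109*(-11), -2014)/Z = (-109*(-11) - 1*(-2014))/17670 = (1199 + 2014)*(1/17670) = 3213*(1/17670) = 1071/5890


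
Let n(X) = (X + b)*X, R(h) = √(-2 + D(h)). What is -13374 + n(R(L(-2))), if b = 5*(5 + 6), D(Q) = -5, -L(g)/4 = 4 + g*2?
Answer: -13381 + 55*I*√7 ≈ -13381.0 + 145.52*I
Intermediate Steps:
L(g) = -16 - 8*g (L(g) = -4*(4 + g*2) = -4*(4 + 2*g) = -16 - 8*g)
b = 55 (b = 5*11 = 55)
R(h) = I*√7 (R(h) = √(-2 - 5) = √(-7) = I*√7)
n(X) = X*(55 + X) (n(X) = (X + 55)*X = (55 + X)*X = X*(55 + X))
-13374 + n(R(L(-2))) = -13374 + (I*√7)*(55 + I*√7) = -13374 + I*√7*(55 + I*√7)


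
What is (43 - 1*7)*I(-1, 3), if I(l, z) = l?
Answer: -36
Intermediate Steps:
(43 - 1*7)*I(-1, 3) = (43 - 1*7)*(-1) = (43 - 7)*(-1) = 36*(-1) = -36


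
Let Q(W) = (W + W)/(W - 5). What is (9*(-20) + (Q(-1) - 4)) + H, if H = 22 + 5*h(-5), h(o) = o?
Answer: -560/3 ≈ -186.67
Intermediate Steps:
Q(W) = 2*W/(-5 + W) (Q(W) = (2*W)/(-5 + W) = 2*W/(-5 + W))
H = -3 (H = 22 + 5*(-5) = 22 - 25 = -3)
(9*(-20) + (Q(-1) - 4)) + H = (9*(-20) + (2*(-1)/(-5 - 1) - 4)) - 3 = (-180 + (2*(-1)/(-6) - 4)) - 3 = (-180 + (2*(-1)*(-1/6) - 4)) - 3 = (-180 + (1/3 - 4)) - 3 = (-180 - 11/3) - 3 = -551/3 - 3 = -560/3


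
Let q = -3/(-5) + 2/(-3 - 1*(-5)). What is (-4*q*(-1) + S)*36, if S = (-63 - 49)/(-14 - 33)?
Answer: 74304/235 ≈ 316.19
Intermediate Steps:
q = 8/5 (q = -3*(-⅕) + 2/(-3 + 5) = ⅗ + 2/2 = ⅗ + 2*(½) = ⅗ + 1 = 8/5 ≈ 1.6000)
S = 112/47 (S = -112/(-47) = -112*(-1/47) = 112/47 ≈ 2.3830)
(-4*q*(-1) + S)*36 = (-4*8/5*(-1) + 112/47)*36 = (-32/5*(-1) + 112/47)*36 = (32/5 + 112/47)*36 = (2064/235)*36 = 74304/235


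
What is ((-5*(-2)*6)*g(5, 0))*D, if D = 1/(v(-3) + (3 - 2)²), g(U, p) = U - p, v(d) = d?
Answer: -150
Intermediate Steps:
D = -½ (D = 1/(-3 + (3 - 2)²) = 1/(-3 + 1²) = 1/(-3 + 1) = 1/(-2) = -½ ≈ -0.50000)
((-5*(-2)*6)*g(5, 0))*D = ((-5*(-2)*6)*(5 - 1*0))*(-½) = ((10*6)*(5 + 0))*(-½) = (60*5)*(-½) = 300*(-½) = -150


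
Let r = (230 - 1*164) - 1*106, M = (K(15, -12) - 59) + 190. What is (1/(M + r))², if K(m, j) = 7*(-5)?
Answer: 1/3136 ≈ 0.00031888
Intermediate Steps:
K(m, j) = -35
M = 96 (M = (-35 - 59) + 190 = -94 + 190 = 96)
r = -40 (r = (230 - 164) - 106 = 66 - 106 = -40)
(1/(M + r))² = (1/(96 - 40))² = (1/56)² = 1/3136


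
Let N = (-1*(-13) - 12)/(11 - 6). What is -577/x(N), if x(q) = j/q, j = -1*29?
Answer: 577/145 ≈ 3.9793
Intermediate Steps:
j = -29
N = ⅕ (N = (13 - 12)/5 = 1*(⅕) = ⅕ ≈ 0.20000)
x(q) = -29/q
-577/x(N) = -577/((-29/⅕)) = -577/((-29*5)) = -577/(-145) = -577*(-1/145) = 577/145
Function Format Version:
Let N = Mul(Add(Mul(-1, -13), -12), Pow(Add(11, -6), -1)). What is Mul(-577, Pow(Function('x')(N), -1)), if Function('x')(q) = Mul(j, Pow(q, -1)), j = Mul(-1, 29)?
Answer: Rational(577, 145) ≈ 3.9793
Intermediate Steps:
j = -29
N = Rational(1, 5) (N = Mul(Add(13, -12), Pow(5, -1)) = Mul(1, Rational(1, 5)) = Rational(1, 5) ≈ 0.20000)
Function('x')(q) = Mul(-29, Pow(q, -1))
Mul(-577, Pow(Function('x')(N), -1)) = Mul(-577, Pow(Mul(-29, Pow(Rational(1, 5), -1)), -1)) = Mul(-577, Pow(Mul(-29, 5), -1)) = Mul(-577, Pow(-145, -1)) = Mul(-577, Rational(-1, 145)) = Rational(577, 145)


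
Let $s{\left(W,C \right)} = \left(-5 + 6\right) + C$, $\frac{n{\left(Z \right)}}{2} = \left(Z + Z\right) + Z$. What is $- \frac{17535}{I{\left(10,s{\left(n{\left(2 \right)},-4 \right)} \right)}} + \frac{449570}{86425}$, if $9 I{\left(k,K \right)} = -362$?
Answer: $\frac{2760381143}{6257170} \approx 441.15$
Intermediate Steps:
$n{\left(Z \right)} = 6 Z$ ($n{\left(Z \right)} = 2 \left(\left(Z + Z\right) + Z\right) = 2 \left(2 Z + Z\right) = 2 \cdot 3 Z = 6 Z$)
$s{\left(W,C \right)} = 1 + C$
$I{\left(k,K \right)} = - \frac{362}{9}$ ($I{\left(k,K \right)} = \frac{1}{9} \left(-362\right) = - \frac{362}{9}$)
$- \frac{17535}{I{\left(10,s{\left(n{\left(2 \right)},-4 \right)} \right)}} + \frac{449570}{86425} = - \frac{17535}{- \frac{362}{9}} + \frac{449570}{86425} = \left(-17535\right) \left(- \frac{9}{362}\right) + 449570 \cdot \frac{1}{86425} = \frac{157815}{362} + \frac{89914}{17285} = \frac{2760381143}{6257170}$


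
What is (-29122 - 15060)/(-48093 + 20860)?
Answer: 44182/27233 ≈ 1.6224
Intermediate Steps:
(-29122 - 15060)/(-48093 + 20860) = -44182/(-27233) = -44182*(-1/27233) = 44182/27233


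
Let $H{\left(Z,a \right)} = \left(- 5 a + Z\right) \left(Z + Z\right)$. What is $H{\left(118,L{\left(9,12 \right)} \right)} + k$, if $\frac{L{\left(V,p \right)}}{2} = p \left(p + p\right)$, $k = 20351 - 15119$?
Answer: $-646600$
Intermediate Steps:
$k = 5232$
$L{\left(V,p \right)} = 4 p^{2}$ ($L{\left(V,p \right)} = 2 p \left(p + p\right) = 2 p 2 p = 2 \cdot 2 p^{2} = 4 p^{2}$)
$H{\left(Z,a \right)} = 2 Z \left(Z - 5 a\right)$ ($H{\left(Z,a \right)} = \left(Z - 5 a\right) 2 Z = 2 Z \left(Z - 5 a\right)$)
$H{\left(118,L{\left(9,12 \right)} \right)} + k = 2 \cdot 118 \left(118 - 5 \cdot 4 \cdot 12^{2}\right) + 5232 = 2 \cdot 118 \left(118 - 5 \cdot 4 \cdot 144\right) + 5232 = 2 \cdot 118 \left(118 - 2880\right) + 5232 = 2 \cdot 118 \left(-2762\right) + 5232 = -651832 + 5232 = -646600$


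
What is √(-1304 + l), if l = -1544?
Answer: 4*I*√178 ≈ 53.367*I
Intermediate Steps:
√(-1304 + l) = √(-1304 - 1544) = √(-2848) = 4*I*√178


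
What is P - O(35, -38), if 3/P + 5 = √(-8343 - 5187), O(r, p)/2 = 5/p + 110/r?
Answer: -2171910/360563 - 3*I*√13530/13555 ≈ -6.0237 - 0.025744*I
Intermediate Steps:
O(r, p) = 10/p + 220/r (O(r, p) = 2*(5/p + 110/r) = 10/p + 220/r)
P = 3/(-5 + I*√13530) (P = 3/(-5 + √(-8343 - 5187)) = 3/(-5 + √(-13530)) = 3/(-5 + I*√13530) ≈ -0.0011066 - 0.025744*I)
P - O(35, -38) = (-3/2711 - 3*I*√13530/13555) - (10/(-38) + 220/35) = (-3/2711 - 3*I*√13530/13555) - (10*(-1/38) + 220*(1/35)) = (-3/2711 - 3*I*√13530/13555) - (-5/19 + 44/7) = (-3/2711 - 3*I*√13530/13555) - 1*801/133 = (-3/2711 - 3*I*√13530/13555) - 801/133 = -2171910/360563 - 3*I*√13530/13555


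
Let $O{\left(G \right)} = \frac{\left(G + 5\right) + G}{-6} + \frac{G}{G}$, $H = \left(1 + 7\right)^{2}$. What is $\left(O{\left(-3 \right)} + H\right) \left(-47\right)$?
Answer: $- \frac{18377}{6} \approx -3062.8$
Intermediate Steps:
$H = 64$ ($H = 8^{2} = 64$)
$O{\left(G \right)} = \frac{1}{6} - \frac{G}{3}$ ($O{\left(G \right)} = \left(\left(5 + G\right) + G\right) \left(- \frac{1}{6}\right) + 1 = \left(5 + 2 G\right) \left(- \frac{1}{6}\right) + 1 = \left(- \frac{5}{6} - \frac{G}{3}\right) + 1 = \frac{1}{6} - \frac{G}{3}$)
$\left(O{\left(-3 \right)} + H\right) \left(-47\right) = \left(\left(\frac{1}{6} - -1\right) + 64\right) \left(-47\right) = \left(\left(\frac{1}{6} + 1\right) + 64\right) \left(-47\right) = \left(\frac{7}{6} + 64\right) \left(-47\right) = \frac{391}{6} \left(-47\right) = - \frac{18377}{6}$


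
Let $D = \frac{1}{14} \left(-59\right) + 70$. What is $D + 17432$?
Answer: $\frac{244969}{14} \approx 17498.0$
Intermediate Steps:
$D = \frac{921}{14}$ ($D = \frac{1}{14} \left(-59\right) + 70 = - \frac{59}{14} + 70 = \frac{921}{14} \approx 65.786$)
$D + 17432 = \frac{921}{14} + 17432 = \frac{244969}{14}$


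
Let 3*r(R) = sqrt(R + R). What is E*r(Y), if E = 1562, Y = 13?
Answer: 1562*sqrt(26)/3 ≈ 2654.9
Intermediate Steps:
r(R) = sqrt(2)*sqrt(R)/3 (r(R) = sqrt(R + R)/3 = sqrt(2*R)/3 = (sqrt(2)*sqrt(R))/3 = sqrt(2)*sqrt(R)/3)
E*r(Y) = 1562*(sqrt(2)*sqrt(13)/3) = 1562*(sqrt(26)/3) = 1562*sqrt(26)/3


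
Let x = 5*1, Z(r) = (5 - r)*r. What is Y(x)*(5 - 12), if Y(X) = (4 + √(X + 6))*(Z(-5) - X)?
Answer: 1540 + 385*√11 ≈ 2816.9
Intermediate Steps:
Z(r) = r*(5 - r)
x = 5
Y(X) = (-50 - X)*(4 + √(6 + X)) (Y(X) = (4 + √(X + 6))*(-5*(5 - 1*(-5)) - X) = (4 + √(6 + X))*(-5*(5 + 5) - X) = (4 + √(6 + X))*(-5*10 - X) = (4 + √(6 + X))*(-50 - X) = (-50 - X)*(4 + √(6 + X)))
Y(x)*(5 - 12) = (-200 - 50*√(6 + 5) - 4*5 - 1*5*√(6 + 5))*(5 - 12) = (-200 - 50*√11 - 20 - 1*5*√11)*(-7) = (-200 - 50*√11 - 20 - 5*√11)*(-7) = (-220 - 55*√11)*(-7) = 1540 + 385*√11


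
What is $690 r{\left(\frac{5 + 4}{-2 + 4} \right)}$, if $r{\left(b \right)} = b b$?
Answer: $\frac{27945}{2} \approx 13973.0$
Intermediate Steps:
$r{\left(b \right)} = b^{2}$
$690 r{\left(\frac{5 + 4}{-2 + 4} \right)} = 690 \left(\frac{5 + 4}{-2 + 4}\right)^{2} = 690 \left(\frac{9}{2}\right)^{2} = 690 \cdot \frac{81}{4} = \frac{27945}{2}$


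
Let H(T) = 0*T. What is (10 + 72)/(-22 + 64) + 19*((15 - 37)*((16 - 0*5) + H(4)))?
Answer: -140407/21 ≈ -6686.0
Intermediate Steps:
H(T) = 0
(10 + 72)/(-22 + 64) + 19*((15 - 37)*((16 - 0*5) + H(4))) = (10 + 72)/(-22 + 64) + 19*((15 - 37)*((16 - 0*5) + 0)) = 82/42 + 19*(-22*((16 - 1*0) + 0)) = 82*(1/42) + 19*(-22*((16 + 0) + 0)) = 41/21 + 19*(-22*(16 + 0)) = 41/21 + 19*(-22*16) = 41/21 + 19*(-352) = 41/21 - 6688 = -140407/21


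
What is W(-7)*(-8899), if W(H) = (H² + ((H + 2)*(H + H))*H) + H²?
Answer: 3488408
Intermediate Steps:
W(H) = 2*H² + 2*H²*(2 + H) (W(H) = (H² + ((2 + H)*(2*H))*H) + H² = (H² + (2*H*(2 + H))*H) + H² = (H² + 2*H²*(2 + H)) + H² = 2*H² + 2*H²*(2 + H))
W(-7)*(-8899) = (2*(-7)²*(3 - 7))*(-8899) = (2*49*(-4))*(-8899) = -392*(-8899) = 3488408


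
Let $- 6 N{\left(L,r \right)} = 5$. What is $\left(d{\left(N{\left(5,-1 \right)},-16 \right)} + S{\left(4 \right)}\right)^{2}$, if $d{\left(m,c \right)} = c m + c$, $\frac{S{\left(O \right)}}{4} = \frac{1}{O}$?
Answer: $\frac{25}{9} \approx 2.7778$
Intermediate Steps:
$N{\left(L,r \right)} = - \frac{5}{6}$ ($N{\left(L,r \right)} = \left(- \frac{1}{6}\right) 5 = - \frac{5}{6}$)
$S{\left(O \right)} = \frac{4}{O}$
$d{\left(m,c \right)} = c + c m$
$\left(d{\left(N{\left(5,-1 \right)},-16 \right)} + S{\left(4 \right)}\right)^{2} = \left(- 16 \left(1 - \frac{5}{6}\right) + \frac{4}{4}\right)^{2} = \left(\left(-16\right) \frac{1}{6} + 4 \cdot \frac{1}{4}\right)^{2} = \left(- \frac{8}{3} + 1\right)^{2} = \left(- \frac{5}{3}\right)^{2} = \frac{25}{9}$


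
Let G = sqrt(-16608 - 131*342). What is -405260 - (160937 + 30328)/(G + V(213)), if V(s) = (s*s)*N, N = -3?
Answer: -2502495713790995/6175058953 + 63755*I*sqrt(61410)/6175058953 ≈ -4.0526e+5 + 0.0025585*I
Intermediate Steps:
G = I*sqrt(61410) (G = sqrt(-16608 - 44802) = sqrt(-61410) = I*sqrt(61410) ≈ 247.81*I)
V(s) = -3*s**2 (V(s) = (s*s)*(-3) = s**2*(-3) = -3*s**2)
-405260 - (160937 + 30328)/(G + V(213)) = -405260 - (160937 + 30328)/(I*sqrt(61410) - 3*213**2) = -405260 - 191265/(I*sqrt(61410) - 3*45369) = -405260 - 191265/(I*sqrt(61410) - 136107) = -405260 - 191265/(-136107 + I*sqrt(61410))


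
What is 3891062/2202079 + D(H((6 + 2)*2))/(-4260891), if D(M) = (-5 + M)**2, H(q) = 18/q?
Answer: 1061078911401569/600500389912896 ≈ 1.7670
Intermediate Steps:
3891062/2202079 + D(H((6 + 2)*2))/(-4260891) = 3891062/2202079 + (-5 + 18/(((6 + 2)*2)))**2/(-4260891) = 3891062*(1/2202079) + (-5 + 18/((8*2)))**2*(-1/4260891) = 3891062/2202079 + (-5 + 18/16)**2*(-1/4260891) = 3891062/2202079 + (-5 + 18*(1/16))**2*(-1/4260891) = 3891062/2202079 + (-5 + 9/8)**2*(-1/4260891) = 3891062/2202079 + (-31/8)**2*(-1/4260891) = 3891062/2202079 + (961/64)*(-1/4260891) = 3891062/2202079 - 961/272697024 = 1061078911401569/600500389912896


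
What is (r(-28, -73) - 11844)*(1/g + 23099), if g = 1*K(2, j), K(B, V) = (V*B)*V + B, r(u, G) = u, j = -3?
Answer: -1371159608/5 ≈ -2.7423e+8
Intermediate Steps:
K(B, V) = B + B*V² (K(B, V) = (B*V)*V + B = B*V² + B = B + B*V²)
g = 20 (g = 1*(2*(1 + (-3)²)) = 1*(2*(1 + 9)) = 1*(2*10) = 1*20 = 20)
(r(-28, -73) - 11844)*(1/g + 23099) = (-28 - 11844)*(1/20 + 23099) = -11872*(1/20 + 23099) = -11872*461981/20 = -1371159608/5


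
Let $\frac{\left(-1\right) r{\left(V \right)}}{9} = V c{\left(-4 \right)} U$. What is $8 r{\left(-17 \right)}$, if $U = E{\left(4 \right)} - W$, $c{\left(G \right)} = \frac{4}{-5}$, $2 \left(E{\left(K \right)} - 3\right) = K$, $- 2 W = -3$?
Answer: $- \frac{17136}{5} \approx -3427.2$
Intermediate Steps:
$W = \frac{3}{2}$ ($W = \left(- \frac{1}{2}\right) \left(-3\right) = \frac{3}{2} \approx 1.5$)
$E{\left(K \right)} = 3 + \frac{K}{2}$
$c{\left(G \right)} = - \frac{4}{5}$ ($c{\left(G \right)} = 4 \left(- \frac{1}{5}\right) = - \frac{4}{5}$)
$U = \frac{7}{2}$ ($U = \left(3 + \frac{1}{2} \cdot 4\right) - \frac{3}{2} = \left(3 + 2\right) - \frac{3}{2} = 5 - \frac{3}{2} = \frac{7}{2} \approx 3.5$)
$r{\left(V \right)} = \frac{126 V}{5}$ ($r{\left(V \right)} = - 9 V \left(- \frac{4}{5}\right) \frac{7}{2} = - 9 - \frac{4 V}{5} \cdot \frac{7}{2} = - 9 \left(- \frac{14 V}{5}\right) = \frac{126 V}{5}$)
$8 r{\left(-17 \right)} = 8 \cdot \frac{126}{5} \left(-17\right) = 8 \left(- \frac{2142}{5}\right) = - \frac{17136}{5}$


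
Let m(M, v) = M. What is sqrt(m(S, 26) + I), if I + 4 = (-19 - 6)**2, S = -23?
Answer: sqrt(598) ≈ 24.454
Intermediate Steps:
I = 621 (I = -4 + (-19 - 6)**2 = -4 + (-25)**2 = -4 + 625 = 621)
sqrt(m(S, 26) + I) = sqrt(-23 + 621) = sqrt(598)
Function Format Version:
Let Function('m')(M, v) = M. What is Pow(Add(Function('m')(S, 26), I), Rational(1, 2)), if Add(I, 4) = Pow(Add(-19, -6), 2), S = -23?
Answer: Pow(598, Rational(1, 2)) ≈ 24.454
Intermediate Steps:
I = 621 (I = Add(-4, Pow(Add(-19, -6), 2)) = Add(-4, Pow(-25, 2)) = Add(-4, 625) = 621)
Pow(Add(Function('m')(S, 26), I), Rational(1, 2)) = Pow(Add(-23, 621), Rational(1, 2)) = Pow(598, Rational(1, 2))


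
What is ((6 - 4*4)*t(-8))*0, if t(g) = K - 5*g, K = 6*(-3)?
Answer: 0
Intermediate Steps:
K = -18
t(g) = -18 - 5*g
((6 - 4*4)*t(-8))*0 = ((6 - 4*4)*(-18 - 5*(-8)))*0 = ((6 - 16)*(-18 + 40))*0 = -10*22*0 = -220*0 = 0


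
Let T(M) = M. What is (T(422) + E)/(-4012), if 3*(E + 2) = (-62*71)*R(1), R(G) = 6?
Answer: 2096/1003 ≈ 2.0897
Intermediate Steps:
E = -8806 (E = -2 + (-62*71*6)/3 = -2 + (-4402*6)/3 = -2 + (⅓)*(-26412) = -2 - 8804 = -8806)
(T(422) + E)/(-4012) = (422 - 8806)/(-4012) = -8384*(-1/4012) = 2096/1003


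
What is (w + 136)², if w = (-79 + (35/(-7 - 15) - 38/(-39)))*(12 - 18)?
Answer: 7701642081/20449 ≈ 3.7663e+5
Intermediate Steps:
w = 68311/143 (w = (-79 + (35/(-22) - 38*(-1/39)))*(-6) = (-79 + (35*(-1/22) + 38/39))*(-6) = (-79 + (-35/22 + 38/39))*(-6) = (-79 - 529/858)*(-6) = -68311/858*(-6) = 68311/143 ≈ 477.70)
(w + 136)² = (68311/143 + 136)² = (87759/143)² = 7701642081/20449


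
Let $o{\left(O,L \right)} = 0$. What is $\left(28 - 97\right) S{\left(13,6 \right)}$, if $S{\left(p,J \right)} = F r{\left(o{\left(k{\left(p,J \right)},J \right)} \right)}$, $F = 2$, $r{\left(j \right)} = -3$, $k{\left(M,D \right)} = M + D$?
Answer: $414$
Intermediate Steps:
$k{\left(M,D \right)} = D + M$
$S{\left(p,J \right)} = -6$ ($S{\left(p,J \right)} = 2 \left(-3\right) = -6$)
$\left(28 - 97\right) S{\left(13,6 \right)} = \left(28 - 97\right) \left(-6\right) = \left(-69\right) \left(-6\right) = 414$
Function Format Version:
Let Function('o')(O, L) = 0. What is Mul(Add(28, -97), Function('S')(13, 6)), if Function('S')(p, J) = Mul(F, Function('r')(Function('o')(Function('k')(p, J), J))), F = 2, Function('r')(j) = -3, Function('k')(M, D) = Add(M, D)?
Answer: 414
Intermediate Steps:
Function('k')(M, D) = Add(D, M)
Function('S')(p, J) = -6 (Function('S')(p, J) = Mul(2, -3) = -6)
Mul(Add(28, -97), Function('S')(13, 6)) = Mul(Add(28, -97), -6) = Mul(-69, -6) = 414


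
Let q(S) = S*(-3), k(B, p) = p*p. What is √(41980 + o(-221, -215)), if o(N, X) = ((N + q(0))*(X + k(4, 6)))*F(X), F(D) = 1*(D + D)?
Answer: I*√16968390 ≈ 4119.3*I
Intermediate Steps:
k(B, p) = p²
F(D) = 2*D (F(D) = 1*(2*D) = 2*D)
q(S) = -3*S
o(N, X) = 2*N*X*(36 + X) (o(N, X) = ((N - 3*0)*(X + 6²))*(2*X) = ((N + 0)*(X + 36))*(2*X) = (N*(36 + X))*(2*X) = 2*N*X*(36 + X))
√(41980 + o(-221, -215)) = √(41980 + 2*(-221)*(-215)*(36 - 215)) = √(41980 + 2*(-221)*(-215)*(-179)) = √(41980 - 17010370) = √(-16968390) = I*√16968390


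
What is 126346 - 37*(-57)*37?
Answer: 204379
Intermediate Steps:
126346 - 37*(-57)*37 = 126346 + 2109*37 = 126346 + 78033 = 204379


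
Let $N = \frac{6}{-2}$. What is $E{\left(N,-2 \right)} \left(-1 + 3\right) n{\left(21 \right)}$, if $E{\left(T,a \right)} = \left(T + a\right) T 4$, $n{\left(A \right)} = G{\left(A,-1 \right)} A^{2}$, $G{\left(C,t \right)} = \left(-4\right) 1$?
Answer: $-211680$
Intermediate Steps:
$G{\left(C,t \right)} = -4$
$N = -3$ ($N = 6 \left(- \frac{1}{2}\right) = -3$)
$n{\left(A \right)} = - 4 A^{2}$
$E{\left(T,a \right)} = 4 T \left(T + a\right)$ ($E{\left(T,a \right)} = T \left(T + a\right) 4 = 4 T \left(T + a\right)$)
$E{\left(N,-2 \right)} \left(-1 + 3\right) n{\left(21 \right)} = 4 \left(-3\right) \left(-3 - 2\right) \left(-1 + 3\right) \left(- 4 \cdot 21^{2}\right) = 4 \left(-3\right) \left(-5\right) 2 \left(\left(-4\right) 441\right) = 60 \cdot 2 \left(-1764\right) = 120 \left(-1764\right) = -211680$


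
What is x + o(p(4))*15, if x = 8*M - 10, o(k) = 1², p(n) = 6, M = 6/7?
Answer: 83/7 ≈ 11.857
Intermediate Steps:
M = 6/7 (M = 6*(⅐) = 6/7 ≈ 0.85714)
o(k) = 1
x = -22/7 (x = 8*(6/7) - 10 = 48/7 - 10 = -22/7 ≈ -3.1429)
x + o(p(4))*15 = -22/7 + 1*15 = -22/7 + 15 = 83/7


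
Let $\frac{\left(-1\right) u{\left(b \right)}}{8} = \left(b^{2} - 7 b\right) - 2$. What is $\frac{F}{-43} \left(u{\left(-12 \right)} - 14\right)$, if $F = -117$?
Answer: $- \frac{213174}{43} \approx -4957.5$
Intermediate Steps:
$u{\left(b \right)} = 16 - 8 b^{2} + 56 b$ ($u{\left(b \right)} = - 8 \left(\left(b^{2} - 7 b\right) - 2\right) = - 8 \left(-2 + b^{2} - 7 b\right) = 16 - 8 b^{2} + 56 b$)
$\frac{F}{-43} \left(u{\left(-12 \right)} - 14\right) = - \frac{117}{-43} \left(\left(16 - 8 \left(-12\right)^{2} + 56 \left(-12\right)\right) - 14\right) = \left(-117\right) \left(- \frac{1}{43}\right) \left(\left(16 - 1152 - 672\right) - 14\right) = \frac{117 \left(\left(16 - 1152 - 672\right) - 14\right)}{43} = \frac{117 \left(-1808 - 14\right)}{43} = \frac{117}{43} \left(-1822\right) = - \frac{213174}{43}$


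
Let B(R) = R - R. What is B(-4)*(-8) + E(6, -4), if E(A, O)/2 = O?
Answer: -8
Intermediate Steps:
E(A, O) = 2*O
B(R) = 0
B(-4)*(-8) + E(6, -4) = 0*(-8) + 2*(-4) = 0 - 8 = -8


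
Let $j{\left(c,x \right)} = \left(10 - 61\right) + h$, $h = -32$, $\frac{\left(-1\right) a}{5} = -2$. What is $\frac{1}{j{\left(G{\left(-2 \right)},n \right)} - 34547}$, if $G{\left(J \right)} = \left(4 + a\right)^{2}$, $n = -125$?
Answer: $- \frac{1}{34630} \approx -2.8877 \cdot 10^{-5}$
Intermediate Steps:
$a = 10$ ($a = \left(-5\right) \left(-2\right) = 10$)
$G{\left(J \right)} = 196$ ($G{\left(J \right)} = \left(4 + 10\right)^{2} = 14^{2} = 196$)
$j{\left(c,x \right)} = -83$ ($j{\left(c,x \right)} = \left(10 - 61\right) - 32 = -51 - 32 = -83$)
$\frac{1}{j{\left(G{\left(-2 \right)},n \right)} - 34547} = \frac{1}{-83 - 34547} = \frac{1}{-34630} = - \frac{1}{34630}$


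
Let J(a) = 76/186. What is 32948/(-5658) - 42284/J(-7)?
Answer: -5562709780/53751 ≈ -1.0349e+5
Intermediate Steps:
J(a) = 38/93 (J(a) = 76*(1/186) = 38/93)
32948/(-5658) - 42284/J(-7) = 32948/(-5658) - 42284/38/93 = 32948*(-1/5658) - 42284*93/38 = -16474/2829 - 1966206/19 = -5562709780/53751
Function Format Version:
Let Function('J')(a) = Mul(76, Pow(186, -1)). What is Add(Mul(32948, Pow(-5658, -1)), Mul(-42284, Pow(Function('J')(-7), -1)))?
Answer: Rational(-5562709780, 53751) ≈ -1.0349e+5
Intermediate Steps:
Function('J')(a) = Rational(38, 93) (Function('J')(a) = Mul(76, Rational(1, 186)) = Rational(38, 93))
Add(Mul(32948, Pow(-5658, -1)), Mul(-42284, Pow(Function('J')(-7), -1))) = Add(Mul(32948, Pow(-5658, -1)), Mul(-42284, Pow(Rational(38, 93), -1))) = Add(Mul(32948, Rational(-1, 5658)), Mul(-42284, Rational(93, 38))) = Add(Rational(-16474, 2829), Rational(-1966206, 19)) = Rational(-5562709780, 53751)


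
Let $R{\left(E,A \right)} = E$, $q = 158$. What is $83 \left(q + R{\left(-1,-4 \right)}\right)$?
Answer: $13031$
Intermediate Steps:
$83 \left(q + R{\left(-1,-4 \right)}\right) = 83 \left(158 - 1\right) = 83 \cdot 157 = 13031$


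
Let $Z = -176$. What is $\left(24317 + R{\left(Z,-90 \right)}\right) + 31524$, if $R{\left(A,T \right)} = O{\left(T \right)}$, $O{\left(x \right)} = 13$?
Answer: $55854$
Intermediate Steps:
$R{\left(A,T \right)} = 13$
$\left(24317 + R{\left(Z,-90 \right)}\right) + 31524 = \left(24317 + 13\right) + 31524 = 24330 + 31524 = 55854$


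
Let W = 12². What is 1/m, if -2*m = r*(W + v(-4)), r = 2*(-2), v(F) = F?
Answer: 1/280 ≈ 0.0035714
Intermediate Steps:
r = -4
W = 144
m = 280 (m = -(-2)*(144 - 4) = -(-2)*140 = -½*(-560) = 280)
1/m = 1/280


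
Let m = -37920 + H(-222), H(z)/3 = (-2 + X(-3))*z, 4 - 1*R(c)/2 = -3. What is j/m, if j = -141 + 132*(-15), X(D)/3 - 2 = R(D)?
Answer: 707/22852 ≈ 0.030938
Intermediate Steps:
R(c) = 14 (R(c) = 8 - 2*(-3) = 8 + 6 = 14)
X(D) = 48 (X(D) = 6 + 3*14 = 6 + 42 = 48)
j = -2121 (j = -141 - 1980 = -2121)
H(z) = 138*z (H(z) = 3*((-2 + 48)*z) = 3*(46*z) = 138*z)
m = -68556 (m = -37920 + 138*(-222) = -37920 - 30636 = -68556)
j/m = -2121/(-68556) = -2121*(-1/68556) = 707/22852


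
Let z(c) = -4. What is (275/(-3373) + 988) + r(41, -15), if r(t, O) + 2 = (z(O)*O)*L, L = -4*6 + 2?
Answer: -1126857/3373 ≈ -334.08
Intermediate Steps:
L = -22 (L = -24 + 2 = -22)
r(t, O) = -2 + 88*O (r(t, O) = -2 - 4*O*(-22) = -2 + 88*O)
(275/(-3373) + 988) + r(41, -15) = (275/(-3373) + 988) + (-2 + 88*(-15)) = (275*(-1/3373) + 988) + (-2 - 1320) = (-275/3373 + 988) - 1322 = 3332249/3373 - 1322 = -1126857/3373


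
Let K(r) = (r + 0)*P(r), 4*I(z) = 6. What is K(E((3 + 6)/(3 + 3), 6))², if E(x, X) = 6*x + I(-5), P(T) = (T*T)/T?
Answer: 194481/16 ≈ 12155.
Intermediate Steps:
I(z) = 3/2 (I(z) = (¼)*6 = 3/2)
P(T) = T (P(T) = T²/T = T)
E(x, X) = 3/2 + 6*x (E(x, X) = 6*x + 3/2 = 3/2 + 6*x)
K(r) = r² (K(r) = (r + 0)*r = r*r = r²)
K(E((3 + 6)/(3 + 3), 6))² = ((3/2 + 6*((3 + 6)/(3 + 3)))²)² = ((3/2 + 6*(9/6))²)² = ((3/2 + 6*(9*(⅙)))²)² = ((3/2 + 6*(3/2))²)² = ((3/2 + 9)²)² = ((21/2)²)² = (441/4)² = 194481/16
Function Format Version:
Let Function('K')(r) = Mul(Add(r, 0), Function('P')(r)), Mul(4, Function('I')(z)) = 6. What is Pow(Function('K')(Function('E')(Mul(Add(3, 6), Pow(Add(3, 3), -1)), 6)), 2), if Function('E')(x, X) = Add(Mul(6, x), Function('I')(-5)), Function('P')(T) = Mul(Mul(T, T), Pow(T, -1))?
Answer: Rational(194481, 16) ≈ 12155.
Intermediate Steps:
Function('I')(z) = Rational(3, 2) (Function('I')(z) = Mul(Rational(1, 4), 6) = Rational(3, 2))
Function('P')(T) = T (Function('P')(T) = Mul(Pow(T, 2), Pow(T, -1)) = T)
Function('E')(x, X) = Add(Rational(3, 2), Mul(6, x)) (Function('E')(x, X) = Add(Mul(6, x), Rational(3, 2)) = Add(Rational(3, 2), Mul(6, x)))
Function('K')(r) = Pow(r, 2) (Function('K')(r) = Mul(Add(r, 0), r) = Mul(r, r) = Pow(r, 2))
Pow(Function('K')(Function('E')(Mul(Add(3, 6), Pow(Add(3, 3), -1)), 6)), 2) = Pow(Pow(Add(Rational(3, 2), Mul(6, Mul(Add(3, 6), Pow(Add(3, 3), -1)))), 2), 2) = Pow(Pow(Add(Rational(3, 2), Mul(6, Mul(9, Pow(6, -1)))), 2), 2) = Pow(Pow(Add(Rational(3, 2), Mul(6, Mul(9, Rational(1, 6)))), 2), 2) = Pow(Pow(Add(Rational(3, 2), Mul(6, Rational(3, 2))), 2), 2) = Pow(Pow(Add(Rational(3, 2), 9), 2), 2) = Pow(Pow(Rational(21, 2), 2), 2) = Pow(Rational(441, 4), 2) = Rational(194481, 16)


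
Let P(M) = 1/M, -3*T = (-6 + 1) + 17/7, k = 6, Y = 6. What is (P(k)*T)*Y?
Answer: 6/7 ≈ 0.85714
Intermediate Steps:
T = 6/7 (T = -((-6 + 1) + 17/7)/3 = -(-5 + 17*(1/7))/3 = -(-5 + 17/7)/3 = -1/3*(-18/7) = 6/7 ≈ 0.85714)
(P(k)*T)*Y = ((6/7)/6)*6 = ((1/6)*(6/7))*6 = (1/7)*6 = 6/7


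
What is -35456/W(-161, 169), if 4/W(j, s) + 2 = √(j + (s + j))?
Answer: 17728 - 26592*I*√17 ≈ 17728.0 - 1.0964e+5*I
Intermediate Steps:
W(j, s) = 4/(-2 + √(s + 2*j)) (W(j, s) = 4/(-2 + √(j + (s + j))) = 4/(-2 + √(j + (j + s))) = 4/(-2 + √(s + 2*j)))
-35456/W(-161, 169) = -(-17728 + 8864*√(169 + 2*(-161))) = -(-17728 + 8864*√(169 - 322)) = -(-17728 + 26592*I*√17) = -35456*(-½ + 3*I*√17/4) = 17728 - 26592*I*√17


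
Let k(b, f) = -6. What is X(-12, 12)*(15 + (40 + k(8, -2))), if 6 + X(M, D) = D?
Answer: 294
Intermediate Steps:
X(M, D) = -6 + D
X(-12, 12)*(15 + (40 + k(8, -2))) = (-6 + 12)*(15 + (40 - 6)) = 6*(15 + 34) = 6*49 = 294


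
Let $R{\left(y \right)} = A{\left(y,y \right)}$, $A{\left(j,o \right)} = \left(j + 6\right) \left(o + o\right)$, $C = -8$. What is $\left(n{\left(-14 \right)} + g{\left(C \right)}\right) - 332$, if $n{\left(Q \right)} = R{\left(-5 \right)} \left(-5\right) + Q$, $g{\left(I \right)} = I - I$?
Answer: $-296$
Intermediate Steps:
$g{\left(I \right)} = 0$
$A{\left(j,o \right)} = 2 o \left(6 + j\right)$ ($A{\left(j,o \right)} = \left(6 + j\right) 2 o = 2 o \left(6 + j\right)$)
$R{\left(y \right)} = 2 y \left(6 + y\right)$
$n{\left(Q \right)} = 50 + Q$ ($n{\left(Q \right)} = 2 \left(-5\right) \left(6 - 5\right) \left(-5\right) + Q = 2 \left(-5\right) 1 \left(-5\right) + Q = \left(-10\right) \left(-5\right) + Q = 50 + Q$)
$\left(n{\left(-14 \right)} + g{\left(C \right)}\right) - 332 = \left(\left(50 - 14\right) + 0\right) - 332 = \left(36 + 0\right) - 332 = 36 - 332 = -296$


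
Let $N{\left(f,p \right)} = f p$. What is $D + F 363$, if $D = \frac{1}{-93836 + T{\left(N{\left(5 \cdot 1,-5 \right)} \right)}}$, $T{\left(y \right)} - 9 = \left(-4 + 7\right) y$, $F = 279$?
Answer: $\frac{9510112853}{93902} \approx 1.0128 \cdot 10^{5}$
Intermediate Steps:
$T{\left(y \right)} = 9 + 3 y$ ($T{\left(y \right)} = 9 + \left(-4 + 7\right) y = 9 + 3 y$)
$D = - \frac{1}{93902}$ ($D = \frac{1}{-93836 + \left(9 + 3 \cdot 5 \cdot 1 \left(-5\right)\right)} = \frac{1}{-93836 + \left(9 + 3 \cdot 5 \left(-5\right)\right)} = \frac{1}{-93836 + \left(9 + 3 \left(-25\right)\right)} = \frac{1}{-93836 + \left(9 - 75\right)} = \frac{1}{-93836 - 66} = \frac{1}{-93902} = - \frac{1}{93902} \approx -1.0649 \cdot 10^{-5}$)
$D + F 363 = - \frac{1}{93902} + 279 \cdot 363 = - \frac{1}{93902} + 101277 = \frac{9510112853}{93902}$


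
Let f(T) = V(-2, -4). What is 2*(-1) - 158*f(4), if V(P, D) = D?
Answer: 630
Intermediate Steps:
f(T) = -4
2*(-1) - 158*f(4) = 2*(-1) - 158*(-4) = -2 + 632 = 630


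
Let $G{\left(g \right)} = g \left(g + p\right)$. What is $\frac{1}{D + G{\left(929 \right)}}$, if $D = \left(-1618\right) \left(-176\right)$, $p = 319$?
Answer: $\frac{1}{1444160} \approx 6.9244 \cdot 10^{-7}$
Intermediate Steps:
$G{\left(g \right)} = g \left(319 + g\right)$ ($G{\left(g \right)} = g \left(g + 319\right) = g \left(319 + g\right)$)
$D = 284768$
$\frac{1}{D + G{\left(929 \right)}} = \frac{1}{284768 + 929 \left(319 + 929\right)} = \frac{1}{284768 + 929 \cdot 1248} = \frac{1}{284768 + 1159392} = \frac{1}{1444160}$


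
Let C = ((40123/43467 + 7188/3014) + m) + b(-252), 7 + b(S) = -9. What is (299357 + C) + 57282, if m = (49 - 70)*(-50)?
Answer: 23429503928296/65504769 ≈ 3.5768e+5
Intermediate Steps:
b(S) = -16 (b(S) = -7 - 9 = -16)
m = 1050 (m = -21*(-50) = 1050)
C = 67948616905/65504769 (C = ((40123/43467 + 7188/3014) + 1050) - 16 = ((40123*(1/43467) + 7188*(1/3014)) + 1050) - 16 = ((40123/43467 + 3594/1507) + 1050) - 16 = (216685759/65504769 + 1050) - 16 = 68996693209/65504769 - 16 = 67948616905/65504769 ≈ 1037.3)
(299357 + C) + 57282 = (299357 + 67948616905/65504769) + 57282 = 19677259750438/65504769 + 57282 = 23429503928296/65504769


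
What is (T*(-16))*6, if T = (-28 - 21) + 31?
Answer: 1728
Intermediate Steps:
T = -18 (T = -49 + 31 = -18)
(T*(-16))*6 = -18*(-16)*6 = 288*6 = 1728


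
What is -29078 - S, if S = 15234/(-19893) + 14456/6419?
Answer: -1237750565396/42564389 ≈ -29080.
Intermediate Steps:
S = 63262054/42564389 (S = 15234*(-1/19893) + 14456*(1/6419) = -5078/6631 + 14456/6419 = 63262054/42564389 ≈ 1.4863)
-29078 - S = -29078 - 1*63262054/42564389 = -29078 - 63262054/42564389 = -1237750565396/42564389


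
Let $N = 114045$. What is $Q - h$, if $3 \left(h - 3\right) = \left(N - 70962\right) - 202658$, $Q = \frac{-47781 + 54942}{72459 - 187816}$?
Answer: $\frac{1673366689}{31461} \approx 53189.0$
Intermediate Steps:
$Q = - \frac{651}{10487}$ ($Q = \frac{7161}{-115357} = 7161 \left(- \frac{1}{115357}\right) = - \frac{651}{10487} \approx -0.062077$)
$h = - \frac{159566}{3}$ ($h = 3 + \frac{\left(114045 - 70962\right) - 202658}{3} = 3 + \frac{43083 - 202658}{3} = 3 + \frac{1}{3} \left(-159575\right) = 3 - \frac{159575}{3} = - \frac{159566}{3} \approx -53189.0$)
$Q - h = - \frac{651}{10487} - - \frac{159566}{3} = - \frac{651}{10487} + \frac{159566}{3} = \frac{1673366689}{31461}$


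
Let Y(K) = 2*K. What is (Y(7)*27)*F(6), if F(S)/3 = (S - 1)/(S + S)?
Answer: 945/2 ≈ 472.50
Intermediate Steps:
F(S) = 3*(-1 + S)/(2*S) (F(S) = 3*((S - 1)/(S + S)) = 3*((-1 + S)/((2*S))) = 3*((-1 + S)*(1/(2*S))) = 3*((-1 + S)/(2*S)) = 3*(-1 + S)/(2*S))
(Y(7)*27)*F(6) = ((2*7)*27)*((3/2)*(-1 + 6)/6) = (14*27)*((3/2)*(⅙)*5) = 378*(5/4) = 945/2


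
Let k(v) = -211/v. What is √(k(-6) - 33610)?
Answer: I*√1208694/6 ≈ 183.23*I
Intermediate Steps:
√(k(-6) - 33610) = √(-211/(-6) - 33610) = √(-211*(-⅙) - 33610) = √(211/6 - 33610) = √(-201449/6) = I*√1208694/6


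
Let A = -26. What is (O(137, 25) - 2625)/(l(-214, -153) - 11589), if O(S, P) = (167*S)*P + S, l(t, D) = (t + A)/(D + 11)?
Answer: -13477859/274233 ≈ -49.147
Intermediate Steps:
l(t, D) = (-26 + t)/(11 + D) (l(t, D) = (t - 26)/(D + 11) = (-26 + t)/(11 + D))
O(S, P) = S + 167*P*S (O(S, P) = 167*P*S + S = S + 167*P*S)
(O(137, 25) - 2625)/(l(-214, -153) - 11589) = (137*(1 + 167*25) - 2625)/((-26 - 214)/(11 - 153) - 11589) = (137*(1 + 4175) - 2625)/(-240/(-142) - 11589) = (137*4176 - 2625)/(-1/142*(-240) - 11589) = (572112 - 2625)/(120/71 - 11589) = 569487/(-822699/71) = 569487*(-71/822699) = -13477859/274233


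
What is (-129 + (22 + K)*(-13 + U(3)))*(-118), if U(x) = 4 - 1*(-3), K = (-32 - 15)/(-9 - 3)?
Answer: 33571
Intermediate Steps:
K = 47/12 (K = -47/(-12) = -47*(-1/12) = 47/12 ≈ 3.9167)
U(x) = 7 (U(x) = 4 + 3 = 7)
(-129 + (22 + K)*(-13 + U(3)))*(-118) = (-129 + (22 + 47/12)*(-13 + 7))*(-118) = (-129 + (311/12)*(-6))*(-118) = (-129 - 311/2)*(-118) = -569/2*(-118) = 33571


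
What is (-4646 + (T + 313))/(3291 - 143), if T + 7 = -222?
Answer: -2281/1574 ≈ -1.4492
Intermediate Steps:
T = -229 (T = -7 - 222 = -229)
(-4646 + (T + 313))/(3291 - 143) = (-4646 + (-229 + 313))/(3291 - 143) = (-4646 + 84)/3148 = -4562*1/3148 = -2281/1574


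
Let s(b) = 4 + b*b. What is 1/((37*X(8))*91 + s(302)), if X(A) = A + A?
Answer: 1/145080 ≈ 6.8927e-6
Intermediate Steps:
X(A) = 2*A
s(b) = 4 + b**2
1/((37*X(8))*91 + s(302)) = 1/((37*(2*8))*91 + (4 + 302**2)) = 1/((37*16)*91 + (4 + 91204)) = 1/(592*91 + 91208) = 1/(53872 + 91208) = 1/145080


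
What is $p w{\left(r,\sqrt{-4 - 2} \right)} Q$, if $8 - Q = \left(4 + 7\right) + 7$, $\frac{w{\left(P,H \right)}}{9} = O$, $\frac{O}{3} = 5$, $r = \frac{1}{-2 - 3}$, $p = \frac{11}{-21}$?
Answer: $\frac{4950}{7} \approx 707.14$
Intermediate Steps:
$p = - \frac{11}{21}$ ($p = 11 \left(- \frac{1}{21}\right) = - \frac{11}{21} \approx -0.52381$)
$r = - \frac{1}{5}$ ($r = \frac{1}{-5} = - \frac{1}{5} \approx -0.2$)
$O = 15$ ($O = 3 \cdot 5 = 15$)
$w{\left(P,H \right)} = 135$ ($w{\left(P,H \right)} = 9 \cdot 15 = 135$)
$Q = -10$ ($Q = 8 - \left(\left(4 + 7\right) + 7\right) = 8 - \left(11 + 7\right) = 8 - 18 = -10$)
$p w{\left(r,\sqrt{-4 - 2} \right)} Q = \left(- \frac{11}{21}\right) 135 \left(-10\right) = \left(- \frac{495}{7}\right) \left(-10\right) = \frac{4950}{7}$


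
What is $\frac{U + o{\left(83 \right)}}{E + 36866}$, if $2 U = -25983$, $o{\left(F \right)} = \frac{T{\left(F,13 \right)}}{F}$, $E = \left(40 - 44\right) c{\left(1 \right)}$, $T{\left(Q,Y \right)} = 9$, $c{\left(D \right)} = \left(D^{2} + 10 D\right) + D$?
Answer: $- \frac{2156571}{6111788} \approx -0.35285$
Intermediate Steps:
$c{\left(D \right)} = D^{2} + 11 D$
$E = -48$ ($E = \left(40 - 44\right) 1 \left(11 + 1\right) = - 4 \cdot 1 \cdot 12 = \left(-4\right) 12 = -48$)
$o{\left(F \right)} = \frac{9}{F}$
$U = - \frac{25983}{2}$ ($U = \frac{1}{2} \left(-25983\right) = - \frac{25983}{2} \approx -12992.0$)
$\frac{U + o{\left(83 \right)}}{E + 36866} = \frac{- \frac{25983}{2} + \frac{9}{83}}{-48 + 36866} = \frac{- \frac{25983}{2} + 9 \cdot \frac{1}{83}}{36818} = \left(- \frac{25983}{2} + \frac{9}{83}\right) \frac{1}{36818} = \left(- \frac{2156571}{166}\right) \frac{1}{36818} = - \frac{2156571}{6111788}$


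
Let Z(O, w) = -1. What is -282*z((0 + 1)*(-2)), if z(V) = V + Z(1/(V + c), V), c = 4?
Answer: 846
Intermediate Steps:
z(V) = -1 + V (z(V) = V - 1 = -1 + V)
-282*z((0 + 1)*(-2)) = -282*(-1 + (0 + 1)*(-2)) = -282*(-1 + 1*(-2)) = -282*(-1 - 2) = -282*(-3) = 846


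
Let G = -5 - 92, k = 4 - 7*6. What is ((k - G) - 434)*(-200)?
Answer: 75000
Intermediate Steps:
k = -38 (k = 4 - 42 = -38)
G = -97
((k - G) - 434)*(-200) = ((-38 - 1*(-97)) - 434)*(-200) = ((-38 + 97) - 434)*(-200) = (59 - 434)*(-200) = -375*(-200) = 75000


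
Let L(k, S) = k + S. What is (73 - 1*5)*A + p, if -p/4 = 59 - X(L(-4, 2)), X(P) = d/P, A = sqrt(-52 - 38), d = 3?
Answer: -242 + 204*I*sqrt(10) ≈ -242.0 + 645.1*I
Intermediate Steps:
L(k, S) = S + k
A = 3*I*sqrt(10) (A = sqrt(-90) = 3*I*sqrt(10) ≈ 9.4868*I)
X(P) = 3/P
p = -242 (p = -4*(59 - 3/(2 - 4)) = -4*(59 - 3/(-2)) = -4*(59 - 3*(-1)/2) = -4*(59 - 1*(-3/2)) = -4*(59 + 3/2) = -4*121/2 = -242)
(73 - 1*5)*A + p = (73 - 1*5)*(3*I*sqrt(10)) - 242 = (73 - 5)*(3*I*sqrt(10)) - 242 = 68*(3*I*sqrt(10)) - 242 = 204*I*sqrt(10) - 242 = -242 + 204*I*sqrt(10)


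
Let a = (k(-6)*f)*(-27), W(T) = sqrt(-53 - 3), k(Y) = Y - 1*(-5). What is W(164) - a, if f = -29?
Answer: 783 + 2*I*sqrt(14) ≈ 783.0 + 7.4833*I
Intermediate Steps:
k(Y) = 5 + Y (k(Y) = Y + 5 = 5 + Y)
W(T) = 2*I*sqrt(14) (W(T) = sqrt(-56) = 2*I*sqrt(14))
a = -783 (a = ((5 - 6)*(-29))*(-27) = -1*(-29)*(-27) = 29*(-27) = -783)
W(164) - a = 2*I*sqrt(14) - 1*(-783) = 2*I*sqrt(14) + 783 = 783 + 2*I*sqrt(14)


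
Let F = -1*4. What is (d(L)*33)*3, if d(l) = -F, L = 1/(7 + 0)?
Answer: 396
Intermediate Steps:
F = -4
L = 1/7 ≈ 0.14286
d(l) = 4 (d(l) = -1*(-4) = 4)
(d(L)*33)*3 = (4*33)*3 = 132*3 = 396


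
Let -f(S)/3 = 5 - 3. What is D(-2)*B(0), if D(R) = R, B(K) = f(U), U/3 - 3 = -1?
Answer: 12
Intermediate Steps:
U = 6 (U = 9 + 3*(-1) = 9 - 3 = 6)
f(S) = -6 (f(S) = -3*(5 - 3) = -3*2 = -6)
B(K) = -6
D(-2)*B(0) = -2*(-6) = 12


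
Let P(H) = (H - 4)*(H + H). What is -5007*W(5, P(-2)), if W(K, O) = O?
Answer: -120168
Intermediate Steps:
P(H) = 2*H*(-4 + H) (P(H) = (-4 + H)*(2*H) = 2*H*(-4 + H))
-5007*W(5, P(-2)) = -10014*(-2)*(-4 - 2) = -10014*(-2)*(-6) = -5007*24 = -120168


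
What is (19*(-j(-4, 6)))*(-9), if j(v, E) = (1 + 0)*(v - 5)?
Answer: -1539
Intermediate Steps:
j(v, E) = -5 + v (j(v, E) = 1*(-5 + v) = -5 + v)
(19*(-j(-4, 6)))*(-9) = (19*(-(-5 - 4)))*(-9) = (19*(-1*(-9)))*(-9) = (19*9)*(-9) = 171*(-9) = -1539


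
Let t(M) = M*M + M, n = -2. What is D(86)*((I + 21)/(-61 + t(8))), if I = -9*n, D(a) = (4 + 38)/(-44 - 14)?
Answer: -819/319 ≈ -2.5674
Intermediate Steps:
D(a) = -21/29 (D(a) = 42/(-58) = 42*(-1/58) = -21/29)
t(M) = M + M² (t(M) = M² + M = M + M²)
I = 18 (I = -9*(-2) = 18)
D(86)*((I + 21)/(-61 + t(8))) = -21*(18 + 21)/(29*(-61 + 8*(1 + 8))) = -819/(29*(-61 + 8*9)) = -819/(29*(-61 + 72)) = -819/(29*11) = -21/29*39/11 = -819/319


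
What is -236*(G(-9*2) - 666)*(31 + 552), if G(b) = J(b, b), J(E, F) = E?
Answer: 94110192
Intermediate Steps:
G(b) = b
-236*(G(-9*2) - 666)*(31 + 552) = -236*(-9*2 - 666)*(31 + 552) = -236*(-18 - 666)*583 = -(-161424)*583 = -236*(-398772) = 94110192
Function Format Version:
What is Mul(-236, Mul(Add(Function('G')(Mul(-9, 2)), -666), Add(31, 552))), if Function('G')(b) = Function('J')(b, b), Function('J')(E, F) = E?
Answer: 94110192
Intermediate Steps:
Function('G')(b) = b
Mul(-236, Mul(Add(Function('G')(Mul(-9, 2)), -666), Add(31, 552))) = Mul(-236, Mul(Add(Mul(-9, 2), -666), Add(31, 552))) = Mul(-236, Mul(Add(-18, -666), 583)) = Mul(-236, Mul(-684, 583)) = Mul(-236, -398772) = 94110192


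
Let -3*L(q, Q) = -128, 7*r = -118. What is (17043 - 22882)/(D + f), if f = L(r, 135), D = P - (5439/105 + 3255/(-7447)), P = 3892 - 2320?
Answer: -652245495/174628846 ≈ -3.7350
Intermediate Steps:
r = -118/7 (r = (⅐)*(-118) = -118/7 ≈ -16.857)
L(q, Q) = 128/3 (L(q, Q) = -⅓*(-128) = 128/3)
P = 1572
D = 56620922/37235 (D = 1572 - (5439/105 + 3255/(-7447)) = 1572 - (5439*(1/105) + 3255*(-1/7447)) = 1572 - (259/5 - 3255/7447) = 1572 - 1*1912498/37235 = 1572 - 1912498/37235 = 56620922/37235 ≈ 1520.6)
f = 128/3 ≈ 42.667
(17043 - 22882)/(D + f) = (17043 - 22882)/(56620922/37235 + 128/3) = -5839/174628846/111705 = -5839*111705/174628846 = -652245495/174628846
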